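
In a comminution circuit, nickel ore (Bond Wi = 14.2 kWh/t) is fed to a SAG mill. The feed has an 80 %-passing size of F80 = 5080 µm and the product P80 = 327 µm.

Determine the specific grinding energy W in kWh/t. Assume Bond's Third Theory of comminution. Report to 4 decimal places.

W = 5.8603 kWh/t

W = 10·Wi·[P80^(−½) − F80^(−½)]
1/√327 = 0.055300;  1/√5080 = 0.014030
W = 10·14.2·(0.055300 − 0.014030) = 5.8603 kWh/t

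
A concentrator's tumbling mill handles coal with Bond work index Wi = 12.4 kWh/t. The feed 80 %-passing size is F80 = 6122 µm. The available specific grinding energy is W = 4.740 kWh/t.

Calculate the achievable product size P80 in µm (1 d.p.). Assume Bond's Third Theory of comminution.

W = 10 Wi (1/√P80 − 1/√F80)  [Bond]
P80^-0.5 = F80^-0.5 + W/(10 Wi)
  = 4.7400/(10·12.4) + 1/√6122 = 0.038226 + 0.012781 = 0.051006
P80 = (1/0.051006)² = 19.6054² = 384.37 µm

P80 = 384.4 µm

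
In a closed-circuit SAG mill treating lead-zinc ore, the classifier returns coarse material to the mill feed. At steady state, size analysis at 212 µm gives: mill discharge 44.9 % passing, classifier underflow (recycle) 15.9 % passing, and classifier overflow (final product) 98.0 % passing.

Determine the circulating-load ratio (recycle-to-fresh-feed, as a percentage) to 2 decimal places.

CL = 183.10 %

Classifier node, passing 212 µm:
r = (o − d)/(d − u)
r = (98.0 − 44.9)/(44.9 − 15.9) = 53.1/29.0 = 1.8310
CL = 100·r = 183.10 %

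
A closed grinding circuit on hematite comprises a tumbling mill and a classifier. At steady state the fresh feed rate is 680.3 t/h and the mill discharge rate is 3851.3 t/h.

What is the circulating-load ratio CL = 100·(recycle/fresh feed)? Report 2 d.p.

Steady state: M = F + R.
R = M − F = 3851.3 − 680.3 = 3171.0 t/h
CL = 100·R/F = 100·3171.0/680.3 = 466.12 %

CL = 466.12 %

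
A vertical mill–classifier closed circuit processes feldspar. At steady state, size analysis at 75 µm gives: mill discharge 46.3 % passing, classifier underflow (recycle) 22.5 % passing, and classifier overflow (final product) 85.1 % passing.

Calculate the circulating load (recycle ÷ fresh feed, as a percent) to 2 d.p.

Balance %-passing 75 µm (r = R/F):
r = (o − d)/(d − u)
r = (85.1 − 46.3)/(46.3 − 22.5) = 38.8/23.8 = 1.6303
CL = 100·r = 163.03 %

CL = 163.03 %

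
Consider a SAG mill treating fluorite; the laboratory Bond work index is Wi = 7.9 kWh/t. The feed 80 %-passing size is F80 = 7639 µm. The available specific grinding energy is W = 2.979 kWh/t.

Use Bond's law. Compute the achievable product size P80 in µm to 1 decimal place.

P80 = 413.9 µm

W = 10 Wi / √P80 − 10 Wi / √F80
P80^-0.5 = F80^-0.5 + W/(10 Wi)
  = 2.9790/(10·7.9) + 1/√7639 = 0.037709 + 0.011441 = 0.049150
P80 = (1/0.049150)² = 20.3457² = 413.95 µm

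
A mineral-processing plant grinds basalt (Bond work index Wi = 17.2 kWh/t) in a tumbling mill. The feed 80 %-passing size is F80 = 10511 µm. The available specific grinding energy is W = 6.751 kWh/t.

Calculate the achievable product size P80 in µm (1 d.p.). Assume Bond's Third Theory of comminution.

W = 10 Wi (1/√P80 − 1/√F80)  [Bond]
P80^-0.5 = F80^-0.5 + W/(10 Wi)
  = 6.7510/(10·17.2) + 1/√10511 = 0.039250 + 0.009754 = 0.049004
P80 = (1/0.049004)² = 20.4065² = 416.43 µm

P80 = 416.4 µm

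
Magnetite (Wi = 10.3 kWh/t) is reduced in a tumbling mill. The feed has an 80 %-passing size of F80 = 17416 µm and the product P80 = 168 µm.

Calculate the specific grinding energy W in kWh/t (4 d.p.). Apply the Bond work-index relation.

W = 10 Wi / √P80 − 10 Wi / √F80
1/√168 = 0.077152;  1/√17416 = 0.007577
W = 10·10.3·(0.077152 − 0.007577) = 7.1661 kWh/t

W = 7.1661 kWh/t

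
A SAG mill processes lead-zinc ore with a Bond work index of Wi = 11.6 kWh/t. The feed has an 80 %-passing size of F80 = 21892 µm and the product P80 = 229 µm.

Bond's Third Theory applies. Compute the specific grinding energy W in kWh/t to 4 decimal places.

Bond: W = 10·Wi·(1/√P80 − 1/√F80)
1/√229 = 0.066082;  1/√21892 = 0.006759
W = 10·11.6·(0.066082 − 0.006759) = 6.8815 kWh/t

W = 6.8815 kWh/t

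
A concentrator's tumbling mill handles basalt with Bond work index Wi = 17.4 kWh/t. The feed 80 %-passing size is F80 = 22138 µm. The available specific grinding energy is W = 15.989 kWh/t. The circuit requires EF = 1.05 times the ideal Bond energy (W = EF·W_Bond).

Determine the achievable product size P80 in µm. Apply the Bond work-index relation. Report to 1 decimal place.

P80 = 112.6 µm

W = 10 Wi (1/√P80 − 1/√F80)  [Bond]
W_Bond = W / EF = 15.989 / 1.05 = 15.2276 kWh/t
1/√P80 = 1/√F80 + W_Bond/(10·Wi)
  = 15.2276/(10·17.4) + 1/√22138 = 0.087515 + 0.006721 = 0.094236
P80 = (1/0.094236)² = 10.6117² = 112.61 µm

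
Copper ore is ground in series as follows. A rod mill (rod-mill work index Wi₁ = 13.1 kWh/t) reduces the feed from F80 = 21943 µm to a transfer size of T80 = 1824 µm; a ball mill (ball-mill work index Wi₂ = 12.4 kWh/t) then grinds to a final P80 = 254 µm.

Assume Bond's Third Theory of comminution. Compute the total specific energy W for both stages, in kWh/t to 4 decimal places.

W_Bond = 10·Wi·(1/√P₈₀ − 1/√F₈₀)
Stage 1 (21943→1824 µm, Wi₁=13.1): W₁ = 10·13.1·(0.023415 − 0.006751) = 2.1830 kWh/t
Stage 2 (1824→254 µm, Wi₂=12.4): W₂ = 10·12.4·(0.062746 − 0.023415) = 4.8770 kWh/t
W = W₁ + W₂ = 2.1830 + 4.8770 = 7.0600 kWh/t

W = 7.0600 kWh/t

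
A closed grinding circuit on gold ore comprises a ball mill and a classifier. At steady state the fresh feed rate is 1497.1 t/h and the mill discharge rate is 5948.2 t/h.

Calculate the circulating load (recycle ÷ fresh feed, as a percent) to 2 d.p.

CL = 297.31 %

Mill node: discharge = fresh + recycle.
R = M − F = 5948.2 − 1497.1 = 4451.1 t/h
CL = 100·R/F = 100·4451.1/1497.1 = 297.31 %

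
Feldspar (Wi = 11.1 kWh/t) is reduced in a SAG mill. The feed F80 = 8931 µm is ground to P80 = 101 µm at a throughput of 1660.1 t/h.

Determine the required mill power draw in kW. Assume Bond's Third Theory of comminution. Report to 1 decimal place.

P = 16385.8 kW

W = 10 Wi (P80^-0.5 − F80^-0.5)
W = 10·11.1·(1/√101 − 1/√8931) = 10·11.1·(0.088922) = 9.8704 kWh/t
P_mill = W·ṁ = 9.8704·1660.1 = 16385.8 kW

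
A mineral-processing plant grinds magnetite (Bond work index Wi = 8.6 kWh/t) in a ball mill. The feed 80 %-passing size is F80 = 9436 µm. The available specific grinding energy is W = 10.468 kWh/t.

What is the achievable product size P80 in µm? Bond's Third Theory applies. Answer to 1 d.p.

P80 = 57.4 µm

W = 10 Wi / √P80 − 10 Wi / √F80
P80^(−½) = W/(10 Wi) + F80^(−½)
  = 10.4680/(10·8.6) + 1/√9436 = 0.121721 + 0.010295 = 0.132015
P80 = (1/0.132015)² = 7.5749² = 57.38 µm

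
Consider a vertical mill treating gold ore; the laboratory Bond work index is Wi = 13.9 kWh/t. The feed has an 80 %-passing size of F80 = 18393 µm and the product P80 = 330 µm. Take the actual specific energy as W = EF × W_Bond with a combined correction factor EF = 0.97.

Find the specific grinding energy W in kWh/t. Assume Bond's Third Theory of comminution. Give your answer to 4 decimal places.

W = 10 Wi / √P80 − 10 Wi / √F80
1/√330 = 0.055048;  1/√18393 = 0.007374
W = 10·13.9·(0.055048 − 0.007374) = 6.6268 kWh/t
With EF = 0.97: W = 6.6268·0.97 = 6.4280 kWh/t

W = 6.4280 kWh/t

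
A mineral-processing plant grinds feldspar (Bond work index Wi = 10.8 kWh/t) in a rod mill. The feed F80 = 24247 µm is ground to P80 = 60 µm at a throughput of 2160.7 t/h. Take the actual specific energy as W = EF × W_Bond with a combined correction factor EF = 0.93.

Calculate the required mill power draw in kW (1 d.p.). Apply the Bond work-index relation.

W = 10 Wi (1/√P80 − 1/√F80)  [Bond]
W = 10·10.8·(1/√60 − 1/√24247) = 10·10.8·(0.122677) = 13.2492 kWh/t
W_actual = 0.93 × 13.2492 = 12.3217 kWh/t
P = W·T = 12.3217·2160.7 = 26623.5 kW

P = 26623.5 kW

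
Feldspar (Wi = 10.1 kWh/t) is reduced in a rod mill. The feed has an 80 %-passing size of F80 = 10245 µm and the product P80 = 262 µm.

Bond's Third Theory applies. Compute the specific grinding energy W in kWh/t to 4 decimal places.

W = 5.2420 kWh/t

W = 10 Wi (P80^-0.5 − F80^-0.5)
1/√262 = 0.061780;  1/√10245 = 0.009880
W = 10·10.1·(0.061780 − 0.009880) = 5.2420 kWh/t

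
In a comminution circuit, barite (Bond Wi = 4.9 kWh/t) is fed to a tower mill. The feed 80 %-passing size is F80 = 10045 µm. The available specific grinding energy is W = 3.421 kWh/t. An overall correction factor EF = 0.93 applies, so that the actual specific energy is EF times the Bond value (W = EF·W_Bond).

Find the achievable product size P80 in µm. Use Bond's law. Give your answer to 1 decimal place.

P80 = 138.2 µm

W_Bond = 10·Wi·(1/√P₈₀ − 1/√F₈₀)
W_Bond = W / EF = 3.421 / 0.93 = 3.6785 kWh/t
⇒ 1/√P80 = W_Bond/(10·Wi) + 1/√F80
  = 3.6785/(10·4.9) + 1/√10045 = 0.075071 + 0.009978 = 0.085049
P80 = (1/0.085049)² = 11.7579² = 138.25 µm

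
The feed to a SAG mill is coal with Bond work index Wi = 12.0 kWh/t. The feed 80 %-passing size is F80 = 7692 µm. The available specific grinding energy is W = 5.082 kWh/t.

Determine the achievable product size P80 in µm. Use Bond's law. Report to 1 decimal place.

P80 = 346.1 µm

W = 10 Wi (1/√P80 − 1/√F80)  [Bond]
1/√P80 = 1/√F80 + W/(10·Wi)
  = 5.0820/(10·12.0) + 1/√7692 = 0.042350 + 0.011402 = 0.053752
P80 = (1/0.053752)² = 18.6040² = 346.11 µm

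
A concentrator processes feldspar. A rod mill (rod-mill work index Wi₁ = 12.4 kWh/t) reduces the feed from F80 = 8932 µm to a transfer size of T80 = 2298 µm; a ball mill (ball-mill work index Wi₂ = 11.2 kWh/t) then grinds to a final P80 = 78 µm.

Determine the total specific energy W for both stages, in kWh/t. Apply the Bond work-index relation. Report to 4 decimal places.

W = 10·Wi·[P80^(−½) − F80^(−½)]
Stage 1 (8932→2298 µm, Wi₁=12.4): W₁ = 10·12.4·(0.020861 − 0.010581) = 1.2747 kWh/t
Stage 2 (2298→78 µm, Wi₂=11.2): W₂ = 10·11.2·(0.113228 − 0.020861) = 10.3451 kWh/t
W = W₁ + W₂ = 1.2747 + 10.3451 = 11.6198 kWh/t

W = 11.6198 kWh/t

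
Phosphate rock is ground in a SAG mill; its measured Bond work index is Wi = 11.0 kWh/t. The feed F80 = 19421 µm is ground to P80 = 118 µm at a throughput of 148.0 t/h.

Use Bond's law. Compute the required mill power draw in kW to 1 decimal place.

P = 1381.9 kW

W_Bond = 10·Wi·(1/√P₈₀ − 1/√F₈₀)
W = 10·11.0·(1/√118 − 1/√19421) = 10·11.0·(0.084882) = 9.3370 kWh/t
P_mill = W·ṁ = 9.3370·148.0 = 1381.9 kW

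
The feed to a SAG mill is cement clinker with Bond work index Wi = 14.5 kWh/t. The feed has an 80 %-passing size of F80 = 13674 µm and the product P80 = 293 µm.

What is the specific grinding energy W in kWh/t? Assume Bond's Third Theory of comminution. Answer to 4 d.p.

Bond: W = 10·Wi·(1/√P80 − 1/√F80)
1/√293 = 0.058421;  1/√13674 = 0.008552
W = 10·14.5·(0.058421 − 0.008552) = 7.2310 kWh/t

W = 7.2310 kWh/t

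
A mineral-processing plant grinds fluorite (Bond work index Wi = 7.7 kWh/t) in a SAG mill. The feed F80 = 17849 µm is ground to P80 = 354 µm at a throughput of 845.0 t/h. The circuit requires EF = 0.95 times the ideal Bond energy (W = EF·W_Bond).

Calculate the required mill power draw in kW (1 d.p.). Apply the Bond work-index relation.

Bond:  W = 10 Wi (1/√P − 1/√F)
W = 10·7.7·(1/√354 − 1/√17849) = 10·7.7·(0.045664) = 3.5162 kWh/t
W_actual = 0.95 × 3.5162 = 3.3403 kWh/t
Power = W × throughput = 3.3403 kWh/t × 845.0 t/h = 2822.6 kW

P = 2822.6 kW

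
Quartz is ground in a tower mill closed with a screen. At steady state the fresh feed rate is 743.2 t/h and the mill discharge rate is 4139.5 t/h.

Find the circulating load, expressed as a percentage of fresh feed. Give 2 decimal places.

Discharge = new feed + return, hence
R = M − F = 4139.5 − 743.2 = 3396.3 t/h
CL = 100·R/F = 100·3396.3/743.2 = 456.98 %

CL = 456.98 %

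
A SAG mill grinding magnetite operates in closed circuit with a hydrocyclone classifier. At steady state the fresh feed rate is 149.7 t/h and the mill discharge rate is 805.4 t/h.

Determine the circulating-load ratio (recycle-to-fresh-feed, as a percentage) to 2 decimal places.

CL = 438.01 %

Mill node: discharge = fresh + recycle.
R = M − F = 805.4 − 149.7 = 655.7 t/h
CL = 100·R/F = 100·655.7/149.7 = 438.01 %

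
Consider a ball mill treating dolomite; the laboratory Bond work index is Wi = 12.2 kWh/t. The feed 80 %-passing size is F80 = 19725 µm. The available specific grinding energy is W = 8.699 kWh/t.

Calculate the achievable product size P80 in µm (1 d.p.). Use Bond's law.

P80 = 162.6 µm

W = 10 Wi (P80^-0.5 − F80^-0.5)
P80^(−½) = W/(10 Wi) + F80^(−½)
  = 8.6990/(10·12.2) + 1/√19725 = 0.071303 + 0.007120 = 0.078423
P80 = (1/0.078423)² = 12.7513² = 162.60 µm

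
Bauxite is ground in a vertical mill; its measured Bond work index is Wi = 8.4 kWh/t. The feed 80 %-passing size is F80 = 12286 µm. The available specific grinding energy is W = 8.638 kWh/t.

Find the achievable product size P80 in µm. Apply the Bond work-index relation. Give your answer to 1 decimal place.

W = 10·Wi·(P80^(-½) − F80^(-½))
1/√P80 = 1/√F80 + W/(10·Wi)
  = 8.6380/(10·8.4) + 1/√12286 = 0.102833 + 0.009022 = 0.111855
P80 = (1/0.111855)² = 8.9401² = 79.93 µm

P80 = 79.9 µm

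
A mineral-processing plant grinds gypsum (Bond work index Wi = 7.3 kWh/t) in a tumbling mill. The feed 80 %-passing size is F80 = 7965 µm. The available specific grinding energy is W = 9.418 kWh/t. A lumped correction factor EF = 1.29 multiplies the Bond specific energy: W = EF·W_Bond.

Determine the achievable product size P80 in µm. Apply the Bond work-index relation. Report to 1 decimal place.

P80 = 80.8 µm

W = 10 Wi (P80^-0.5 − F80^-0.5)
W_Bond = W / EF = 9.418 / 1.29 = 7.3008 kWh/t
⇒ 1/√P80 = W_Bond/(10·Wi) + 1/√F80
  = 7.3008/(10·7.3) + 1/√7965 = 0.100011 + 0.011205 = 0.111215
P80 = (1/0.111215)² = 8.9916² = 80.85 µm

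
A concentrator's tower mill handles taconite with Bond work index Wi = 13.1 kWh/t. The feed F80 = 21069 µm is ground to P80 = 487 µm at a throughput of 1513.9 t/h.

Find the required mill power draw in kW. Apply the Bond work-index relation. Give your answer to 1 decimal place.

W = 10 Wi (P80^-0.5 − F80^-0.5)
W = 10·13.1·(1/√487 − 1/√21069) = 10·13.1·(0.038425) = 5.0337 kWh/t
P = W·T = 5.0337·1513.9 = 7620.5 kW

P = 7620.5 kW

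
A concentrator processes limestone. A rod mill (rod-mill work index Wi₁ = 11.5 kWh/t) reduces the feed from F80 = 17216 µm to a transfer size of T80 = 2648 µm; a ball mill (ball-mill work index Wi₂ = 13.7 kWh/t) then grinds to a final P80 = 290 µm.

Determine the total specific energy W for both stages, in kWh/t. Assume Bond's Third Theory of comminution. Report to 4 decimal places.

W = 6.7409 kWh/t

W = 10·Wi·(P80^(-½) − F80^(-½))
Stage 1 (17216→2648 µm, Wi₁=11.5): W₁ = 10·11.5·(0.019433 − 0.007621) = 1.3583 kWh/t
Stage 2 (2648→290 µm, Wi₂=13.7): W₂ = 10·13.7·(0.058722 − 0.019433) = 5.3826 kWh/t
W = W₁ + W₂ = 1.3583 + 5.3826 = 6.7409 kWh/t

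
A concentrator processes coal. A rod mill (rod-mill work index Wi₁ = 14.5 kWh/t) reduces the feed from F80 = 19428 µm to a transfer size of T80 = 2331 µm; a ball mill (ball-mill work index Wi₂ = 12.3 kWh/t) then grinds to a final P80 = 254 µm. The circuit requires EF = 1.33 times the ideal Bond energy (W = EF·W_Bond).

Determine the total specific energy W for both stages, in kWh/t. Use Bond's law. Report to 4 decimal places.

W = 9.4870 kWh/t

W = 10 Wi / √P80 − 10 Wi / √F80
Stage 1 (19428→2331 µm, Wi₁=14.5): W₁ = 10·14.5·(0.020712 − 0.007174) = 1.9630 kWh/t
Stage 2 (2331→254 µm, Wi₂=12.3): W₂ = 10·12.3·(0.062746 − 0.020712) = 5.1701 kWh/t
W = W₁ + W₂ = 1.9630 + 5.1701 = 7.1331 kWh/t
With EF = 1.33: W = 7.1331·1.33 = 9.4870 kWh/t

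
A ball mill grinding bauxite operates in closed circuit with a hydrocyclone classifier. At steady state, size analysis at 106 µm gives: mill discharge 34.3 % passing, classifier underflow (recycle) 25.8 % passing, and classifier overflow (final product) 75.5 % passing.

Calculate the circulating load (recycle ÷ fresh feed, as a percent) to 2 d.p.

CL = 484.71 %

Balance %-passing 106 µm (r = R/F):
r = (o − d)/(d − u)
r = (75.5 − 34.3)/(34.3 − 25.8) = 41.2/8.5 = 4.8471
CL = 100·r = 484.71 %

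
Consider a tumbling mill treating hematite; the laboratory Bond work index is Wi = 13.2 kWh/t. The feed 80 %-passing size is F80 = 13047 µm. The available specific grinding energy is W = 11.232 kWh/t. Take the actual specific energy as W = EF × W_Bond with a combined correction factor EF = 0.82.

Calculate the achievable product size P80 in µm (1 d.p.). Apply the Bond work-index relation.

W = 10 Wi / √P80 − 10 Wi / √F80
W_Bond = W / EF = 11.232 / 0.82 = 13.6976 kWh/t
P80^-0.5 = F80^-0.5 + W_Bond/(10 Wi)
  = 13.6976/(10·13.2) + 1/√13047 = 0.103769 + 0.008755 = 0.112524
P80 = (1/0.112524)² = 8.8870² = 78.98 µm

P80 = 79.0 µm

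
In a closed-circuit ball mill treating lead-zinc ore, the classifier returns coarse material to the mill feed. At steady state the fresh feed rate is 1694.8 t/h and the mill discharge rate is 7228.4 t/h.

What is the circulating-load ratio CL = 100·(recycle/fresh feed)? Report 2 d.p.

M = F + R at steady state, so:
R = M − F = 7228.4 − 1694.8 = 5533.6 t/h
CL = 100·R/F = 100·5533.6/1694.8 = 326.50 %

CL = 326.50 %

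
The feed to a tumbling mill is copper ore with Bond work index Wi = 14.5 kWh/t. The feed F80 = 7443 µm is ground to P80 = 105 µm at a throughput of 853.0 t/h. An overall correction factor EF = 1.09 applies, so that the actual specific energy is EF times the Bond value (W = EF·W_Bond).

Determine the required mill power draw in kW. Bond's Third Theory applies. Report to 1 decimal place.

Bond: W = 10·Wi·(1/√P80 − 1/√F80)
W = 10·14.5·(1/√105 − 1/√7443) = 10·14.5·(0.085999) = 12.4698 kWh/t
Apply correction: 12.4698 × 1.09 = 13.5921 kWh/t
Power = W × throughput = 13.5921 kWh/t × 853.0 t/h = 11594.1 kW

P = 11594.1 kW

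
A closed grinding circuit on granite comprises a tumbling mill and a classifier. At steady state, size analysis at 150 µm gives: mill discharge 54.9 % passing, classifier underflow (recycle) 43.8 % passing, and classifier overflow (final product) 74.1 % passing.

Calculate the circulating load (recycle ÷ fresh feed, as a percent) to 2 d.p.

Balance %-passing 150 µm (r = R/F):
Fd + Rd = Ru + Fo ⇒ R/F = (o−d)/(d−u)
r = (74.1 − 54.9)/(54.9 − 43.8) = 19.2/11.1 = 1.7297
CL = 100·r = 172.97 %

CL = 172.97 %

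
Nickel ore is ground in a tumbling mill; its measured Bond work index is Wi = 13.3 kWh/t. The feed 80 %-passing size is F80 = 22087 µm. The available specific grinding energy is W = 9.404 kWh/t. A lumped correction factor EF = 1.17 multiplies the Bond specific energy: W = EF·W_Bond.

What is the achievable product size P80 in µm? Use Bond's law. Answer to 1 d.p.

P80 = 221.7 µm

W_Bond = 10·Wi·(1/√P₈₀ − 1/√F₈₀)
W_Bond = W / EF = 9.404 / 1.17 = 8.0376 kWh/t
P80^-0.5 = F80^-0.5 + W_Bond/(10 Wi)
  = 8.0376/(10·13.3) + 1/√22087 = 0.060433 + 0.006729 = 0.067162
P80 = (1/0.067162)² = 14.8894² = 221.69 µm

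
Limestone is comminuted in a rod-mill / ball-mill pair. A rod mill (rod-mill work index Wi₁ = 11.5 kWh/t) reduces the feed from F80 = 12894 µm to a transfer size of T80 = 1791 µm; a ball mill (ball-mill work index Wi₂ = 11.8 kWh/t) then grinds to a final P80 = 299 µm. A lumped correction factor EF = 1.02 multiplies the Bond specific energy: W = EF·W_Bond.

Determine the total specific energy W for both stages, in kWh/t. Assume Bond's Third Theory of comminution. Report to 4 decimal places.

W = 5.8553 kWh/t

W = 10 Wi (P80^-0.5 − F80^-0.5)
Stage 1 (12894→1791 µm, Wi₁=11.5): W₁ = 10·11.5·(0.023629 − 0.008807) = 1.7046 kWh/t
Stage 2 (1791→299 µm, Wi₂=11.8): W₂ = 10·11.8·(0.057831 − 0.023629) = 4.0359 kWh/t
W = W₁ + W₂ = 1.7046 + 4.0359 = 5.7405 kWh/t
With EF = 1.02: W = 5.7405·1.02 = 5.8553 kWh/t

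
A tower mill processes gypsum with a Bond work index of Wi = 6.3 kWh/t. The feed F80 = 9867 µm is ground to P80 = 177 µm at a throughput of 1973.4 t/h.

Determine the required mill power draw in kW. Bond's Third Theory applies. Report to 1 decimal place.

W = 10·Wi·[P80^(−½) − F80^(−½)]
W = 10·6.3·(1/√177 − 1/√9867) = 10·6.3·(0.065097) = 4.1011 kWh/t
P_mill = W·ṁ = 4.1011·1973.4 = 8093.2 kW

P = 8093.2 kW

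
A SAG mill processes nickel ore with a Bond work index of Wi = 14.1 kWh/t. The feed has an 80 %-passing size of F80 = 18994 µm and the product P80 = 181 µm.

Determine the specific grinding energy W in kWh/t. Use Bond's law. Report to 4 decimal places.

W = 9.4574 kWh/t

W = 10 Wi / √P80 − 10 Wi / √F80
1/√181 = 0.074329;  1/√18994 = 0.007256
W = 10·14.1·(0.074329 − 0.007256) = 9.4574 kWh/t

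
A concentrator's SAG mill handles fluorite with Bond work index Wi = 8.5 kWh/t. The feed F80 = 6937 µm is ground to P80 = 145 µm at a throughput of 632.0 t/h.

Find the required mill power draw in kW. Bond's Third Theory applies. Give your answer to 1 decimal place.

P = 3816.2 kW

W_Bond = 10·Wi·(1/√P₈₀ − 1/√F₈₀)
W = 10·8.5·(1/√145 − 1/√6937) = 10·8.5·(0.071039) = 6.0383 kWh/t
Power = W × throughput = 6.0383 kWh/t × 632.0 t/h = 3816.2 kW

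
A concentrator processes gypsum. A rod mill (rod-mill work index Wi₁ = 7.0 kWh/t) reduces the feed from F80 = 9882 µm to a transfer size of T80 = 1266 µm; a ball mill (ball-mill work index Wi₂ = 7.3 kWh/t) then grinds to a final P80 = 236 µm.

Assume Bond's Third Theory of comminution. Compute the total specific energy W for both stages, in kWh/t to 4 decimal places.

W = 3.9634 kWh/t

W = 10·Wi·(P80^(-½) − F80^(-½))
Stage 1 (9882→1266 µm, Wi₁=7.0): W₁ = 10·7.0·(0.028105 − 0.010060) = 1.2632 kWh/t
Stage 2 (1266→236 µm, Wi₂=7.3): W₂ = 10·7.3·(0.065094 − 0.028105) = 2.7002 kWh/t
W = W₁ + W₂ = 1.2632 + 2.7002 = 3.9634 kWh/t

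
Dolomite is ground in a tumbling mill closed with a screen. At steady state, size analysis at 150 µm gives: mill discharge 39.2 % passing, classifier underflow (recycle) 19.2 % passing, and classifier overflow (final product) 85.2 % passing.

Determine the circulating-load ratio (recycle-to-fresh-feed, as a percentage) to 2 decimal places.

CL = 230.00 %

Classifier node, passing 150 µm:
d + r·d = r·u + o → r(d−u) = o−d
r = (85.2 − 39.2)/(39.2 − 19.2) = 46.0/20.0 = 2.3000
CL = 100·r = 230.00 %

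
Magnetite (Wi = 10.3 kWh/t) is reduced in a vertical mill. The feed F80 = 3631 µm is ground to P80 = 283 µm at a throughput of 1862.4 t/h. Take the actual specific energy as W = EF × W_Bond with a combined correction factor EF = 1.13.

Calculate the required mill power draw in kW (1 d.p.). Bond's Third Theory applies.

W = 10 Wi (1/√P80 − 1/√F80)  [Bond]
W = 10·10.3·(1/√283 − 1/√3631) = 10·10.3·(0.042848) = 4.4134 kWh/t
With EF = 1.13: W = 4.4134·1.13 = 4.9871 kWh/t
Mill draw = 4.9871 × 1862.4 = 9288.0 kW

P = 9288.0 kW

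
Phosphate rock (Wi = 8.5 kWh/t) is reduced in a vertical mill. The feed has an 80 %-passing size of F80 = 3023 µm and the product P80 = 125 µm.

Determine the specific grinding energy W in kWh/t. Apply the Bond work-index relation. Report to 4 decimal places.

Bond: W = 10·Wi·(1/√P80 − 1/√F80)
1/√125 = 0.089443;  1/√3023 = 0.018188
W = 10·8.5·(0.089443 − 0.018188) = 6.0567 kWh/t

W = 6.0567 kWh/t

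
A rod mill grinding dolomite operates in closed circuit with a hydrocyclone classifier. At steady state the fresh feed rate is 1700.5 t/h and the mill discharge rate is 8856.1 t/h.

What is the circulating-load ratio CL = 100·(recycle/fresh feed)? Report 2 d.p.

Steady state: M = F + R.
R = M − F = 8856.1 − 1700.5 = 7155.6 t/h
CL = 100·R/F = 100·7155.6/1700.5 = 420.79 %

CL = 420.79 %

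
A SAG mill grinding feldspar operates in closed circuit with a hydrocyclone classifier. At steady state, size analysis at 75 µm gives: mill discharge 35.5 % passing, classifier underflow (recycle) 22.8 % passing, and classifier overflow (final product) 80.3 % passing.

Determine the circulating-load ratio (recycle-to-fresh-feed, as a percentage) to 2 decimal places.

Let r = R/F. Size balance at 75 µm:
Fd + Rd = Ru + Fo ⇒ R/F = (o−d)/(d−u)
r = (80.3 − 35.5)/(35.5 − 22.8) = 44.8/12.7 = 3.5276
CL = 100·r = 352.76 %

CL = 352.76 %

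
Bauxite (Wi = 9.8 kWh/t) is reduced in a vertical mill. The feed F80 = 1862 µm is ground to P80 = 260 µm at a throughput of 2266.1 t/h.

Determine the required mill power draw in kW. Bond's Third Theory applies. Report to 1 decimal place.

W = 10·Wi·[P80^(−½) − F80^(−½)]
W = 10·9.8·(1/√260 − 1/√1862) = 10·9.8·(0.038843) = 3.8066 kWh/t
P = W·T = 3.8066·2266.1 = 8626.1 kW

P = 8626.1 kW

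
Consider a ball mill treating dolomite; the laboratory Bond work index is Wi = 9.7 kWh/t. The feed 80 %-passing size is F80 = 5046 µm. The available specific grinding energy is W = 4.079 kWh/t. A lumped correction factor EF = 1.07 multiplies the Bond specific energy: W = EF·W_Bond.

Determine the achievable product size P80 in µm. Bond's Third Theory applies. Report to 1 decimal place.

Bond:  W = 10 Wi (1/√P − 1/√F)
W_Bond = W / EF = 4.079 / 1.07 = 3.8121 kWh/t
⇒ 1/√P80 = W_Bond/(10 Wi) + 1/√F80
  = 3.8121/(10·9.7) + 1/√5046 = 0.039301 + 0.014078 = 0.053378
P80 = (1/0.053378)² = 18.7343² = 350.97 µm

P80 = 351.0 µm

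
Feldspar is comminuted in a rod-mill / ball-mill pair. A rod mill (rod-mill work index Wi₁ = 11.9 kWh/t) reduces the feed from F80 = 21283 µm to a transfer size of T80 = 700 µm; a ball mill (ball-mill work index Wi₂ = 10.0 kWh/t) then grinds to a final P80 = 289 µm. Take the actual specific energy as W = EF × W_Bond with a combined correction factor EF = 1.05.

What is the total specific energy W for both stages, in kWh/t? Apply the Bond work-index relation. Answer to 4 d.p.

W = 6.0740 kWh/t

W_Bond = 10·Wi·(1/√P₈₀ − 1/√F₈₀)
Stage 1 (21283→700 µm, Wi₁=11.9): W₁ = 10·11.9·(0.037796 − 0.006855) = 3.6821 kWh/t
Stage 2 (700→289 µm, Wi₂=10.0): W₂ = 10·10.0·(0.058824 − 0.037796) = 2.1027 kWh/t
W = W₁ + W₂ = 3.6821 + 2.1027 = 5.7848 kWh/t
With EF = 1.05: W = 5.7848·1.05 = 6.0740 kWh/t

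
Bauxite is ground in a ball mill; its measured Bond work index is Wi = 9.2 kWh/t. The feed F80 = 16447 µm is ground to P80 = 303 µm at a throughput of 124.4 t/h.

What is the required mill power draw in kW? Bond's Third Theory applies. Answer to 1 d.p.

Bond: W = 10·Wi·(1/√P80 − 1/√F80)
W = 10·9.2·(1/√303 − 1/√16447) = 10·9.2·(0.049651) = 4.5679 kWh/t
P = W·T = 4.5679·124.4 = 568.2 kW

P = 568.2 kW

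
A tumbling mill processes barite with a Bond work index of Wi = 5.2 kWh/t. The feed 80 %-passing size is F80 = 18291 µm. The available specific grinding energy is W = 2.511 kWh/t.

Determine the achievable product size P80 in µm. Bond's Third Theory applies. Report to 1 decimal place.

Bond: W = 10·Wi·(1/√P80 − 1/√F80)
⇒ 1/√P80 = W/(10·Wi) + 1/√F80
  = 2.5110/(10·5.2) + 1/√18291 = 0.048288 + 0.007394 = 0.055682
P80 = (1/0.055682)² = 17.9590² = 322.52 µm

P80 = 322.5 µm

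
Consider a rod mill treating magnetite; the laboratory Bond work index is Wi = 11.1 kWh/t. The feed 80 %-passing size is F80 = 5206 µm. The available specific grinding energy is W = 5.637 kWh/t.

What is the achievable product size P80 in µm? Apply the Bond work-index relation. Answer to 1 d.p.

P80 = 239.3 µm

Bond: W = 10·Wi·(1/√P80 − 1/√F80)
P80^(−½) = W/(10 Wi) + F80^(−½)
  = 5.6370/(10·11.1) + 1/√5206 = 0.050784 + 0.013860 = 0.064643
P80 = (1/0.064643)² = 15.4695² = 239.31 µm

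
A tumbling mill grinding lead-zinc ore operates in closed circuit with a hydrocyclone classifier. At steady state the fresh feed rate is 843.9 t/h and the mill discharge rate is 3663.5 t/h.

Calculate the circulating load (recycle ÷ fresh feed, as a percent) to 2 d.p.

CL = 334.12 %

Discharge = new feed + return, hence
R = M − F = 3663.5 − 843.9 = 2819.6 t/h
CL = 100·R/F = 100·2819.6/843.9 = 334.12 %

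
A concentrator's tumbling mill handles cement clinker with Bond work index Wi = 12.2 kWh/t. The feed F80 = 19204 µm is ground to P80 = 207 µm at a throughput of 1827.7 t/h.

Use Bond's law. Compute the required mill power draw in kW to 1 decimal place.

Bond: W = 10·Wi·(1/√P80 − 1/√F80)
W = 10·12.2·(1/√207 − 1/√19204) = 10·12.2·(0.062289) = 7.5992 kWh/t
Power = W × throughput = 7.5992 kWh/t × 1827.7 t/h = 13889.1 kW

P = 13889.1 kW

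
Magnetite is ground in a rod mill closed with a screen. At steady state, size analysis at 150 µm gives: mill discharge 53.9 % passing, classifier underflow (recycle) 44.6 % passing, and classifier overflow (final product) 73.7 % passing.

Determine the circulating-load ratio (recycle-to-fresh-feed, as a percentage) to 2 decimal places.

Let r = R/F. Size balance at 150 µm:
d + r·d = r·u + o → r(d−u) = o−d
r = (73.7 − 53.9)/(53.9 − 44.6) = 19.8/9.3 = 2.1290
CL = 100·r = 212.90 %

CL = 212.90 %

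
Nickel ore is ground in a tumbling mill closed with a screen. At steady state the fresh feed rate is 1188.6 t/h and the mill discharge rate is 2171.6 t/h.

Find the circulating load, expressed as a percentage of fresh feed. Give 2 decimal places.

CL = 82.70 %

Discharge = new feed + return, hence
R = M − F = 2171.6 − 1188.6 = 983.0 t/h
CL = 100·R/F = 100·983.0/1188.6 = 82.70 %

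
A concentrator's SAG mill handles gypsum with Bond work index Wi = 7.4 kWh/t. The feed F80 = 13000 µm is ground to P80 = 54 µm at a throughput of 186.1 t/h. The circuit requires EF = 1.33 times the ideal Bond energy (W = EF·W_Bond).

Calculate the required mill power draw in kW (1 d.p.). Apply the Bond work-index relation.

W = 10·Wi·[P80^(−½) − F80^(−½)]
W = 10·7.4·(1/√54 − 1/√13000) = 10·7.4·(0.127312) = 9.4211 kWh/t
Corrected W = EF·W_Bond = 1.33·9.4211 = 12.5301 kWh/t
Mill draw = 12.5301 × 186.1 = 2331.8 kW

P = 2331.8 kW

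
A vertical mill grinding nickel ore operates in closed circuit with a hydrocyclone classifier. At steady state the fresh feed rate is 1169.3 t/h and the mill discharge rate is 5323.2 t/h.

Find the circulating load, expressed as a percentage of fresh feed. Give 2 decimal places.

Steady state: M = F + R.
R = M − F = 5323.2 − 1169.3 = 4153.9 t/h
CL = 100·R/F = 100·4153.9/1169.3 = 355.25 %

CL = 355.25 %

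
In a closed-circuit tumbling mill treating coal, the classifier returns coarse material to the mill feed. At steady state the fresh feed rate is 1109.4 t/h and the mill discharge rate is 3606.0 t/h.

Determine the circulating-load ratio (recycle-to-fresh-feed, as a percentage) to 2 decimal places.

CL = 225.04 %

M = F + R at steady state, so:
R = M − F = 3606.0 − 1109.4 = 2496.6 t/h
CL = 100·R/F = 100·2496.6/1109.4 = 225.04 %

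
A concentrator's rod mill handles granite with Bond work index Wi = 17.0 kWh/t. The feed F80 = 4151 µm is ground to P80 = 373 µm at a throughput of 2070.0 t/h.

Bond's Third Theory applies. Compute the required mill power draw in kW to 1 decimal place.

P = 12758.8 kW

Bond:  W = 10 Wi (1/√P − 1/√F)
W = 10·17.0·(1/√373 − 1/√4151) = 10·17.0·(0.036257) = 6.1637 kWh/t
Power = W × throughput = 6.1637 kWh/t × 2070.0 t/h = 12758.8 kW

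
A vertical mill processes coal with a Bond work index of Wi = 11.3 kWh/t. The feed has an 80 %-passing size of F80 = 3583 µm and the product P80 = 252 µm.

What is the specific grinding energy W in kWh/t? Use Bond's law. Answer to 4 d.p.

W = 10 Wi (1/√P80 − 1/√F80)  [Bond]
1/√252 = 0.062994;  1/√3583 = 0.016706
W = 10·11.3·(0.062994 − 0.016706) = 5.2305 kWh/t

W = 5.2305 kWh/t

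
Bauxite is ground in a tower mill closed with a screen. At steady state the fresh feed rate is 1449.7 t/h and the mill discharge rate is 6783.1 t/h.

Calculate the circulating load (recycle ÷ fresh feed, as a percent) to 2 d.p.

CL = 367.90 %

Steady state: M = F + R.
R = M − F = 6783.1 − 1449.7 = 5333.4 t/h
CL = 100·R/F = 100·5333.4/1449.7 = 367.90 %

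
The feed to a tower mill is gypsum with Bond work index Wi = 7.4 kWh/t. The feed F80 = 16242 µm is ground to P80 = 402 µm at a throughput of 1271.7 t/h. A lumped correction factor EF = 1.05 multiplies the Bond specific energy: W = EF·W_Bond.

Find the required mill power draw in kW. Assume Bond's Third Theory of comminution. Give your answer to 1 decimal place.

P = 4152.9 kW

W = 10 Wi (1/√P80 − 1/√F80)  [Bond]
W = 10·7.4·(1/√402 − 1/√16242) = 10·7.4·(0.042029) = 3.1101 kWh/t
Corrected W = EF·W_Bond = 1.05·3.1101 = 3.2656 kWh/t
P_mill = W·ṁ = 3.2656·1271.7 = 4152.9 kW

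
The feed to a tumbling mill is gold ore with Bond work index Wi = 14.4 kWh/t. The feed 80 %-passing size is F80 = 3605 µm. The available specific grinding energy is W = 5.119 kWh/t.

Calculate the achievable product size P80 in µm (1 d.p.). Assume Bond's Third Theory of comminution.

W = 10 Wi (P80^-0.5 − F80^-0.5)
P80^-0.5 = F80^-0.5 + W/(10 Wi)
  = 5.1190/(10·14.4) + 1/√3605 = 0.035549 + 0.016655 = 0.052204
P80 = (1/0.052204)² = 19.1557² = 366.94 µm

P80 = 366.9 µm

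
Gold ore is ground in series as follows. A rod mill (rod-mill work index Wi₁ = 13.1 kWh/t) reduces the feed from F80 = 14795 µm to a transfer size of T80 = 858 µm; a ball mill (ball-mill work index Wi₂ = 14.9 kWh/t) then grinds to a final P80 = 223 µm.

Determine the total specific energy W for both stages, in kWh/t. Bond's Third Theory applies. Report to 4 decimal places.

Bond: W = 10·Wi·(1/√P80 − 1/√F80)
Stage 1 (14795→858 µm, Wi₁=13.1): W₁ = 10·13.1·(0.034139 − 0.008221) = 3.3953 kWh/t
Stage 2 (858→223 µm, Wi₂=14.9): W₂ = 10·14.9·(0.066965 − 0.034139) = 4.8910 kWh/t
W = W₁ + W₂ = 3.3953 + 4.8910 = 8.2863 kWh/t

W = 8.2863 kWh/t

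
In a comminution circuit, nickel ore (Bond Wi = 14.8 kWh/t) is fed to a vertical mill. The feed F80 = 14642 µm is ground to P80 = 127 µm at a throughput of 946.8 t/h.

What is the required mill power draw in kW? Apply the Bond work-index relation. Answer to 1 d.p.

W = 10·Wi·(P80^(-½) − F80^(-½))
W = 10·14.8·(1/√127 − 1/√14642) = 10·14.8·(0.080471) = 11.9098 kWh/t
Mill draw = 11.9098 × 946.8 = 11276.2 kW

P = 11276.2 kW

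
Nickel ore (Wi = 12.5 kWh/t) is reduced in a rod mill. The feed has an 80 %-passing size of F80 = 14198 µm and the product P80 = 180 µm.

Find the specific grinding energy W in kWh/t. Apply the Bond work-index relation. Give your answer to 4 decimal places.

W = 8.2679 kWh/t

W = 10 Wi / √P80 − 10 Wi / √F80
1/√180 = 0.074536;  1/√14198 = 0.008392
W = 10·12.5·(0.074536 − 0.008392) = 8.2679 kWh/t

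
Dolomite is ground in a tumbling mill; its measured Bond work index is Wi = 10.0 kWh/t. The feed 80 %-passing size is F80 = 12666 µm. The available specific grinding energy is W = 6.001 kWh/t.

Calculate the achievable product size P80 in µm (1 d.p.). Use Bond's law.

Bond:  W = 10 Wi (1/√P − 1/√F)
⇒ 1/√P80 = W/(10 Wi) + 1/√F80
  = 6.0010/(10·10.0) + 1/√12666 = 0.060010 + 0.008885 = 0.068895
P80 = (1/0.068895)² = 14.5147² = 210.68 µm

P80 = 210.7 µm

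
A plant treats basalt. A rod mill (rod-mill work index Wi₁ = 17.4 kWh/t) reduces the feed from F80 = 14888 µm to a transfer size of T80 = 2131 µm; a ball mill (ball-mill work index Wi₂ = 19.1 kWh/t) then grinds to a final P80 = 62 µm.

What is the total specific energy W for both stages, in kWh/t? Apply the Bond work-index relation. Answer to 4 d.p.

W = 22.4627 kWh/t

Bond:  W = 10 Wi (1/√P − 1/√F)
Stage 1 (14888→2131 µm, Wi₁=17.4): W₁ = 10·17.4·(0.021662 − 0.008196) = 2.3432 kWh/t
Stage 2 (2131→62 µm, Wi₂=19.1): W₂ = 10·19.1·(0.127000 − 0.021662) = 20.1195 kWh/t
W = W₁ + W₂ = 2.3432 + 20.1195 = 22.4627 kWh/t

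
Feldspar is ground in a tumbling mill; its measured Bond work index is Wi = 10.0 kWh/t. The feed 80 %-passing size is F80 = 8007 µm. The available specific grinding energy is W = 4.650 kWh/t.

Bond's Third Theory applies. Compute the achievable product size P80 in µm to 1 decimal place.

P80 = 300.6 µm

W = 10 Wi (1/√P80 − 1/√F80)  [Bond]
⇒ 1/√P80 = W/(10·Wi) + 1/√F80
  = 4.6500/(10·10.0) + 1/√8007 = 0.046500 + 0.011175 = 0.057675
P80 = (1/0.057675)² = 17.3384² = 300.62 µm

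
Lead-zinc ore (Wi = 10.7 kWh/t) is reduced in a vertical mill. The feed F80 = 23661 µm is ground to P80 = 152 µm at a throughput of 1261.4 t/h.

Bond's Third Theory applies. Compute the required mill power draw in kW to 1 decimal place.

P = 10070.1 kW

W = 10 Wi (P80^-0.5 − F80^-0.5)
W = 10·10.7·(1/√152 − 1/√23661) = 10·10.7·(0.074610) = 7.9832 kWh/t
Mill draw = 7.9832 × 1261.4 = 10070.1 kW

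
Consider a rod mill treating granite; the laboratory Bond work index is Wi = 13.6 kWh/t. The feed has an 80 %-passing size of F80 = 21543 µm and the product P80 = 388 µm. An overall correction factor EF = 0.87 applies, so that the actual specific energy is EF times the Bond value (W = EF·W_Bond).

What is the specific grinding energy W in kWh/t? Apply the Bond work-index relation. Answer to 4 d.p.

W = 10·Wi·(P80^(-½) − F80^(-½))
1/√388 = 0.050767;  1/√21543 = 0.006813
W = 10·13.6·(0.050767 − 0.006813) = 5.9778 kWh/t
W_actual = 0.87 × 5.9778 = 5.2007 kWh/t

W = 5.2007 kWh/t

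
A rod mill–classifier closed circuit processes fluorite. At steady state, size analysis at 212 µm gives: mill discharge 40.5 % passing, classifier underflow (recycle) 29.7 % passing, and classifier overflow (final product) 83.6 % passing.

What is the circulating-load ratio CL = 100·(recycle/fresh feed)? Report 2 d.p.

CL = 399.07 %

Let r = R/F. Size balance at 212 µm:
(1+r)d = ru + o → r = (o−d)/(d−u)
r = (83.6 − 40.5)/(40.5 − 29.7) = 43.1/10.8 = 3.9907
CL = 100·r = 399.07 %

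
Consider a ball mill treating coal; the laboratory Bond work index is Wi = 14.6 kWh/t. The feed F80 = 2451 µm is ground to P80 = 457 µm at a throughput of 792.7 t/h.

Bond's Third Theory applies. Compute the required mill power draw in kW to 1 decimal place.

W = 10·Wi·(P80^(-½) − F80^(-½))
W = 10·14.6·(1/√457 − 1/√2451) = 10·14.6·(0.026579) = 3.8805 kWh/t
Mill draw = 3.8805 × 792.7 = 3076.1 kW

P = 3076.1 kW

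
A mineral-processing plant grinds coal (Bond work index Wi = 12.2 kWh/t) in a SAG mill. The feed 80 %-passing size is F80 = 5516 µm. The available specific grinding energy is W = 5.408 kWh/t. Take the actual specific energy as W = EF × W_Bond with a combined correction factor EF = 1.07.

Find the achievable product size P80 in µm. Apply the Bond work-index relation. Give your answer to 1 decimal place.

W = 10·Wi·[P80^(−½) − F80^(−½)]
W_Bond = W / EF = 5.408 / 1.07 = 5.0542 kWh/t
P80^-0.5 = F80^-0.5 + W_Bond/(10 Wi)
  = 5.0542/(10·12.2) + 1/√5516 = 0.041428 + 0.013464 = 0.054892
P80 = (1/0.054892)² = 18.2175² = 331.88 µm

P80 = 331.9 µm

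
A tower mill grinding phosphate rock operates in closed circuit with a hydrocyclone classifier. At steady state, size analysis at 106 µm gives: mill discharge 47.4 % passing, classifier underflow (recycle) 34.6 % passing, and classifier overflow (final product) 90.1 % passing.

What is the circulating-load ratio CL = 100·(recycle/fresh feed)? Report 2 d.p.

CL = 333.59 %

Balance %-passing 106 µm (r = R/F):
(1+r)·d = r·u + o ⇒ r = (o−d)/(d−u)
r = (90.1 − 47.4)/(47.4 − 34.6) = 42.7/12.8 = 3.3359
CL = 100·r = 333.59 %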